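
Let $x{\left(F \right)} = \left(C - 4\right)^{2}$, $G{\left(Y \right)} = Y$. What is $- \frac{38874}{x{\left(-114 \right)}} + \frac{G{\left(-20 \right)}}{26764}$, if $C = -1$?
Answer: $- \frac{260106059}{167275} \approx -1555.0$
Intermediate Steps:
$x{\left(F \right)} = 25$ ($x{\left(F \right)} = \left(-1 - 4\right)^{2} = \left(-5\right)^{2} = 25$)
$- \frac{38874}{x{\left(-114 \right)}} + \frac{G{\left(-20 \right)}}{26764} = - \frac{38874}{25} - \frac{20}{26764} = \left(-38874\right) \frac{1}{25} - \frac{5}{6691} = - \frac{38874}{25} - \frac{5}{6691} = - \frac{260106059}{167275}$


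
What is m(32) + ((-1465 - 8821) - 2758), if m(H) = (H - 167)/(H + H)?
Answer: -834951/64 ≈ -13046.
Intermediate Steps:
m(H) = (-167 + H)/(2*H) (m(H) = (-167 + H)/((2*H)) = (-167 + H)*(1/(2*H)) = (-167 + H)/(2*H))
m(32) + ((-1465 - 8821) - 2758) = (½)*(-167 + 32)/32 + ((-1465 - 8821) - 2758) = (½)*(1/32)*(-135) + (-10286 - 2758) = -135/64 - 13044 = -834951/64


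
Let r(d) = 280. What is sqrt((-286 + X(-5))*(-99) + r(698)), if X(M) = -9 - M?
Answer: sqrt(28990) ≈ 170.26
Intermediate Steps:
sqrt((-286 + X(-5))*(-99) + r(698)) = sqrt((-286 + (-9 - 1*(-5)))*(-99) + 280) = sqrt((-286 + (-9 + 5))*(-99) + 280) = sqrt((-286 - 4)*(-99) + 280) = sqrt(-290*(-99) + 280) = sqrt(28710 + 280) = sqrt(28990)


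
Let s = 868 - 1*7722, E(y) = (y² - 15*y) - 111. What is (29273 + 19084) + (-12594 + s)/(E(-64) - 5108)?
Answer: 7901639/163 ≈ 48476.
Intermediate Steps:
E(y) = -111 + y² - 15*y
s = -6854 (s = 868 - 7722 = -6854)
(29273 + 19084) + (-12594 + s)/(E(-64) - 5108) = (29273 + 19084) + (-12594 - 6854)/((-111 + (-64)² - 15*(-64)) - 5108) = 48357 - 19448/((-111 + 4096 + 960) - 5108) = 48357 - 19448/(4945 - 5108) = 48357 - 19448/(-163) = 48357 - 19448*(-1/163) = 48357 + 19448/163 = 7901639/163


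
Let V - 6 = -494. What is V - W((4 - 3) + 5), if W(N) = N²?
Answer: -524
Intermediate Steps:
V = -488 (V = 6 - 494 = -488)
V - W((4 - 3) + 5) = -488 - ((4 - 3) + 5)² = -488 - (1 + 5)² = -488 - 1*6² = -488 - 1*36 = -488 - 36 = -524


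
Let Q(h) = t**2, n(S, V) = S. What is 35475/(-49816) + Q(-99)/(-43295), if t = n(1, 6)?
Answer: -1535939941/2156783720 ≈ -0.71214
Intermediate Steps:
t = 1
Q(h) = 1 (Q(h) = 1**2 = 1)
35475/(-49816) + Q(-99)/(-43295) = 35475/(-49816) + 1/(-43295) = 35475*(-1/49816) + 1*(-1/43295) = -35475/49816 - 1/43295 = -1535939941/2156783720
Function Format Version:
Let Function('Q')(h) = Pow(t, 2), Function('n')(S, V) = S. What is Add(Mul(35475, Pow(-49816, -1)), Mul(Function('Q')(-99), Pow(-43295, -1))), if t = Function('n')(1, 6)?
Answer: Rational(-1535939941, 2156783720) ≈ -0.71214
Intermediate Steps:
t = 1
Function('Q')(h) = 1 (Function('Q')(h) = Pow(1, 2) = 1)
Add(Mul(35475, Pow(-49816, -1)), Mul(Function('Q')(-99), Pow(-43295, -1))) = Add(Mul(35475, Pow(-49816, -1)), Mul(1, Pow(-43295, -1))) = Add(Mul(35475, Rational(-1, 49816)), Mul(1, Rational(-1, 43295))) = Add(Rational(-35475, 49816), Rational(-1, 43295)) = Rational(-1535939941, 2156783720)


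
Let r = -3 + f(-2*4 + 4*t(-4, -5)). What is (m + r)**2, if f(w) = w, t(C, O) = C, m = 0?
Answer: 729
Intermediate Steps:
r = -27 (r = -3 + (-2*4 + 4*(-4)) = -3 + (-8 - 16) = -3 - 24 = -27)
(m + r)**2 = (0 - 27)**2 = (-27)**2 = 729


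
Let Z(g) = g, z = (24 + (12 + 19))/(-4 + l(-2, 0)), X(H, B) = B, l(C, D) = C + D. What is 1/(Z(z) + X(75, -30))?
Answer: -6/235 ≈ -0.025532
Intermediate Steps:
z = -55/6 (z = (24 + (12 + 19))/(-4 + (-2 + 0)) = (24 + 31)/(-4 - 2) = 55/(-6) = 55*(-⅙) = -55/6 ≈ -9.1667)
1/(Z(z) + X(75, -30)) = 1/(-55/6 - 30) = 1/(-235/6) = -6/235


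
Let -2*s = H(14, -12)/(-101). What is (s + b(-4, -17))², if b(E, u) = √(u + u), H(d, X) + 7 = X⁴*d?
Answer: 84270960873/40804 + 290297*I*√34/101 ≈ 2.0653e+6 + 16759.0*I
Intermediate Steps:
H(d, X) = -7 + d*X⁴ (H(d, X) = -7 + X⁴*d = -7 + d*X⁴)
s = 290297/202 (s = -(-7 + 14*(-12)⁴)/(2*(-101)) = -(-7 + 14*20736)*(-1)/(2*101) = -(-7 + 290304)*(-1)/(2*101) = -290297*(-1)/(2*101) = -½*(-290297/101) = 290297/202 ≈ 1437.1)
b(E, u) = √2*√u (b(E, u) = √(2*u) = √2*√u)
(s + b(-4, -17))² = (290297/202 + √2*√(-17))² = (290297/202 + √2*(I*√17))² = (290297/202 + I*√34)²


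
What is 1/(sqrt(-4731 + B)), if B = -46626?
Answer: -I*sqrt(51357)/51357 ≈ -0.0044127*I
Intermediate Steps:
1/(sqrt(-4731 + B)) = 1/(sqrt(-4731 - 46626)) = 1/(sqrt(-51357)) = 1/(I*sqrt(51357)) = -I*sqrt(51357)/51357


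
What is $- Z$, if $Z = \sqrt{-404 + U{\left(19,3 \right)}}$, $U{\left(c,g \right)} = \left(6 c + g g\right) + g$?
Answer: $- i \sqrt{278} \approx - 16.673 i$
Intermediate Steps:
$U{\left(c,g \right)} = g + g^{2} + 6 c$ ($U{\left(c,g \right)} = \left(6 c + g^{2}\right) + g = \left(g^{2} + 6 c\right) + g = g + g^{2} + 6 c$)
$Z = i \sqrt{278}$ ($Z = \sqrt{-404 + \left(3 + 3^{2} + 6 \cdot 19\right)} = \sqrt{-404 + \left(3 + 9 + 114\right)} = \sqrt{-404 + 126} = \sqrt{-278} = i \sqrt{278} \approx 16.673 i$)
$- Z = - i \sqrt{278}$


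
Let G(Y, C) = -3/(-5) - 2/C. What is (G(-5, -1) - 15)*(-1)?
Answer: 62/5 ≈ 12.400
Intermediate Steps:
G(Y, C) = 3/5 - 2/C (G(Y, C) = -3*(-1/5) - 2/C = 3/5 - 2/C)
(G(-5, -1) - 15)*(-1) = ((3/5 - 2/(-1)) - 15)*(-1) = ((3/5 - 2*(-1)) - 15)*(-1) = ((3/5 + 2) - 15)*(-1) = (13/5 - 15)*(-1) = -62/5*(-1) = 62/5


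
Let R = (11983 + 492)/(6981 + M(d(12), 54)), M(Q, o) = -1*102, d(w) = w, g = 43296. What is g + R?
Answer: 297845659/6879 ≈ 43298.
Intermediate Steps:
M(Q, o) = -102
R = 12475/6879 (R = (11983 + 492)/(6981 - 102) = 12475/6879 ≈ 1.8135)
g + R = 43296 + 12475/6879 = 297845659/6879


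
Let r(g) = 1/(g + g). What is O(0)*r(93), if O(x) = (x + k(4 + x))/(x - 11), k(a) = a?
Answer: -2/1023 ≈ -0.0019550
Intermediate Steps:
O(x) = (4 + 2*x)/(-11 + x) (O(x) = (x + (4 + x))/(x - 11) = (4 + 2*x)/(-11 + x))
r(g) = 1/(2*g)
O(0)*r(93) = (2*(2 + 0)/(-11 + 0))*((½)/93) = (2*2/(-11))*((½)*(1/93)) = (2*(-1/11)*2)*(1/186) = -4/11*1/186 = -2/1023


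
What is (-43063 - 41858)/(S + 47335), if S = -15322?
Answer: -28307/10671 ≈ -2.6527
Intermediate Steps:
(-43063 - 41858)/(S + 47335) = (-43063 - 41858)/(-15322 + 47335) = -84921/32013 = -84921*1/32013 = -28307/10671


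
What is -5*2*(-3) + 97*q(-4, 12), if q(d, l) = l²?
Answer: 13998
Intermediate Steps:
-5*2*(-3) + 97*q(-4, 12) = -5*2*(-3) + 97*12² = -10*(-3) + 97*144 = 30 + 13968 = 13998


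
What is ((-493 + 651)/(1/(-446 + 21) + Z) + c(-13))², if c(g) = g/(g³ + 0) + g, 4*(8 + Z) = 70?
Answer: 146064609856/11014292601 ≈ 13.261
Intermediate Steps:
Z = 19/2 (Z = -8 + (¼)*70 = -8 + 35/2 = 19/2 ≈ 9.5000)
c(g) = g + g⁻² (c(g) = g/(g³) + g = g/g³ + g = g⁻² + g = g + g⁻²)
((-493 + 651)/(1/(-446 + 21) + Z) + c(-13))² = ((-493 + 651)/(1/(-446 + 21) + 19/2) + (-13 + (-13)⁻²))² = (158/(1/(-425) + 19/2) + (-13 + 1/169))² = (158/(-1/425 + 19/2) - 2196/169)² = (158/(8073/850) - 2196/169)² = (158*(850/8073) - 2196/169)² = (134300/8073 - 2196/169)² = (382184/104949)² = 146064609856/11014292601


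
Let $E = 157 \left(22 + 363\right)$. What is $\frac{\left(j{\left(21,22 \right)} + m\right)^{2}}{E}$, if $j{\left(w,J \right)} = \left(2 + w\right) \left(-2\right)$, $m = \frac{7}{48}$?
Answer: $\frac{4844401}{139265280} \approx 0.034785$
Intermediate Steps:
$m = \frac{7}{48}$ ($m = 7 \cdot \frac{1}{48} = \frac{7}{48} \approx 0.14583$)
$j{\left(w,J \right)} = -4 - 2 w$
$E = 60445$ ($E = 157 \cdot 385 = 60445$)
$\frac{\left(j{\left(21,22 \right)} + m\right)^{2}}{E} = \frac{\left(\left(-4 - 42\right) + \frac{7}{48}\right)^{2}}{60445} = \left(\left(-4 - 42\right) + \frac{7}{48}\right)^{2} \cdot \frac{1}{60445} = \left(-46 + \frac{7}{48}\right)^{2} \cdot \frac{1}{60445} = \left(- \frac{2201}{48}\right)^{2} \cdot \frac{1}{60445} = \frac{4844401}{2304} \cdot \frac{1}{60445} = \frac{4844401}{139265280}$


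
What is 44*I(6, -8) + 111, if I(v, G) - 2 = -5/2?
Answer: 89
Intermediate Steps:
I(v, G) = -½ (I(v, G) = 2 - 5/2 = -½)
44*I(6, -8) + 111 = 44*(-½) + 111 = -22 + 111 = 89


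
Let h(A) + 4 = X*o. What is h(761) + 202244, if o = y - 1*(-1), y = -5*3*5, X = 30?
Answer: 200020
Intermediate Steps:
y = -75 (y = -15*5 = -75)
o = -74 (o = -75 - 1*(-1) = -75 + 1 = -74)
h(A) = -2224 (h(A) = -4 + 30*(-74) = -4 - 2220 = -2224)
h(761) + 202244 = -2224 + 202244 = 200020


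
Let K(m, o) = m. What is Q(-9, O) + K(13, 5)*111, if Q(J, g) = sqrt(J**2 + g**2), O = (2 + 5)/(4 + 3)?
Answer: 1443 + sqrt(82) ≈ 1452.1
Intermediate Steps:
O = 1 (O = 7/7 = 7*(1/7) = 1)
Q(-9, O) + K(13, 5)*111 = sqrt((-9)**2 + 1**2) + 13*111 = sqrt(81 + 1) + 1443 = sqrt(82) + 1443 = 1443 + sqrt(82)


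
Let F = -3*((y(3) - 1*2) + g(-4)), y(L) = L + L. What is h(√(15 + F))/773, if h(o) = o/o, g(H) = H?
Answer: 1/773 ≈ 0.0012937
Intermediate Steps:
y(L) = 2*L
F = 0 (F = -3*((2*3 - 1*2) - 4) = -3*((6 - 2) - 4) = -3*(4 - 4) = -3*0 = 0)
h(o) = 1
h(√(15 + F))/773 = 1/773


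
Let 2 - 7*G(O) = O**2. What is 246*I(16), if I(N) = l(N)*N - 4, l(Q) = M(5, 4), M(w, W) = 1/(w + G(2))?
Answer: -1640/11 ≈ -149.09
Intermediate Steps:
G(O) = 2/7 - O**2/7
M(w, W) = 1/(-2/7 + w) (M(w, W) = 1/(w + (2/7 - 1/7*2**2)) = 1/(w + (2/7 - 1/7*4)) = 1/(w + (2/7 - 4/7)) = 1/(w - 2/7) = 1/(-2/7 + w))
l(Q) = 7/33 (l(Q) = 7/(-2 + 7*5) = 7/(-2 + 35) = 7/33)
I(N) = -4 + 7*N/33 (I(N) = 7*N/33 - 4 = -4 + 7*N/33)
246*I(16) = 246*(-4 + (7/33)*16) = 246*(-4 + 112/33) = 246*(-20/33) = -1640/11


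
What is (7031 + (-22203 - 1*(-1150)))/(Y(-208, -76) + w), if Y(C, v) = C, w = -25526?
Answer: 2337/4289 ≈ 0.54488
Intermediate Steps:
(7031 + (-22203 - 1*(-1150)))/(Y(-208, -76) + w) = (7031 + (-22203 - 1*(-1150)))/(-208 - 25526) = (7031 + (-22203 + 1150))/(-25734) = (7031 - 21053)*(-1/25734) = -14022*(-1/25734) = 2337/4289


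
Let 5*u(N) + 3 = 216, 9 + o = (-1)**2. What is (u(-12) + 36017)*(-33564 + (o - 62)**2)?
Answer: -5168061872/5 ≈ -1.0336e+9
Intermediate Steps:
o = -8 (o = -9 + (-1)**2 = -9 + 1 = -8)
u(N) = 213/5 (u(N) = -3/5 + (1/5)*216 = -3/5 + 216/5 = 213/5)
(u(-12) + 36017)*(-33564 + (o - 62)**2) = (213/5 + 36017)*(-33564 + (-8 - 62)**2) = 180298*(-33564 + (-70)**2)/5 = 180298*(-33564 + 4900)/5 = (180298/5)*(-28664) = -5168061872/5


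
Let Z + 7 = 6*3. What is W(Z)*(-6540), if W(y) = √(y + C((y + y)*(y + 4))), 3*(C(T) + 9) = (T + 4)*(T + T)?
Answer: -6540*√73482 ≈ -1.7728e+6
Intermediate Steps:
C(T) = -9 + 2*T*(4 + T)/3 (C(T) = -9 + ((T + 4)*(T + T))/3 = -9 + ((4 + T)*(2*T))/3 = -9 + (2*T*(4 + T))/3 = -9 + 2*T*(4 + T)/3)
Z = 11 (Z = -7 + 6*3 = -7 + 18 = 11)
W(y) = √(-9 + y + 8*y²*(4 + y)²/3 + 16*y*(4 + y)/3) (W(y) = √(y + (-9 + 2*((y + y)*(y + 4))²/3 + 8*((y + y)*(y + 4))/3)) = √(y + (-9 + 2*((2*y)*(4 + y))²/3 + 8*((2*y)*(4 + y))/3)) = √(y + (-9 + 2*(2*y*(4 + y))²/3 + 8*(2*y*(4 + y))/3)) = √(y + (-9 + 2*(4*y²*(4 + y)²)/3 + 16*y*(4 + y)/3)) = √(y + (-9 + 8*y²*(4 + y)²/3 + 16*y*(4 + y)/3)) = √(-9 + y + 8*y²*(4 + y)²/3 + 16*y*(4 + y)/3))
W(Z)*(-6540) = (√(-81 + 24*11⁴ + 192*11³ + 201*11 + 432*11²)/3)*(-6540) = (√(-81 + 24*14641 + 192*1331 + 2211 + 432*121)/3)*(-6540) = (√(-81 + 351384 + 255552 + 2211 + 52272)/3)*(-6540) = (√661338/3)*(-6540) = ((3*√73482)/3)*(-6540) = √73482*(-6540) = -6540*√73482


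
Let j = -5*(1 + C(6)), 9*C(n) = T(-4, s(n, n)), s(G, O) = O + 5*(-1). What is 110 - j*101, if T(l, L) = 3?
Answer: 2350/3 ≈ 783.33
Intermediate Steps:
s(G, O) = -5 + O (s(G, O) = O - 5 = -5 + O)
C(n) = 1/3 (C(n) = (1/9)*3 = 1/3)
j = -20/3 (j = -5*(1 + 1/3) = -5*4/3 = -20/3 ≈ -6.6667)
110 - j*101 = 110 - 1*(-20/3)*101 = 110 + (20/3)*101 = 110 + 2020/3 = 2350/3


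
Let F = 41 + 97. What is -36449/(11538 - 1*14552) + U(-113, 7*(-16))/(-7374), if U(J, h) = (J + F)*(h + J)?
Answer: 23810723/1852103 ≈ 12.856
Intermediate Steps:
F = 138
U(J, h) = (138 + J)*(J + h) (U(J, h) = (J + 138)*(h + J) = (138 + J)*(J + h))
-36449/(11538 - 1*14552) + U(-113, 7*(-16))/(-7374) = -36449/(11538 - 1*14552) + ((-113)² + 138*(-113) + 138*(7*(-16)) - 791*(-16))/(-7374) = -36449/(11538 - 14552) + (12769 - 15594 + 138*(-112) - 113*(-112))*(-1/7374) = -36449/(-3014) + (12769 - 15594 - 15456 + 12656)*(-1/7374) = -36449*(-1/3014) - 5625*(-1/7374) = 36449/3014 + 1875/2458 = 23810723/1852103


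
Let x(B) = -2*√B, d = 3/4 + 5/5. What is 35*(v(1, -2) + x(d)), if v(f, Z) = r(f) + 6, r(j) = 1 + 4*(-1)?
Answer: 105 - 35*√7 ≈ 12.399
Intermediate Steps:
r(j) = -3 (r(j) = 1 - 4 = -3)
v(f, Z) = 3 (v(f, Z) = -3 + 6 = 3)
d = 7/4 (d = 3*(¼) + 5*(⅕) = ¾ + 1 = 7/4 ≈ 1.7500)
35*(v(1, -2) + x(d)) = 35*(3 - √7) = 105 - 35*√7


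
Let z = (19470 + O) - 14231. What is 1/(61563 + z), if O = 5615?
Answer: 1/72417 ≈ 1.3809e-5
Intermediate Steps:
z = 10854 (z = (19470 + 5615) - 14231 = 25085 - 14231 = 10854)
1/(61563 + z) = 1/(61563 + 10854) = 1/72417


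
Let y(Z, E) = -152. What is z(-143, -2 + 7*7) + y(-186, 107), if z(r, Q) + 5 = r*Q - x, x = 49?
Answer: -6927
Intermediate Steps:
z(r, Q) = -54 + Q*r (z(r, Q) = -5 + (r*Q - 1*49) = -5 + (Q*r - 49) = -5 + (-49 + Q*r) = -54 + Q*r)
z(-143, -2 + 7*7) + y(-186, 107) = (-54 + (-2 + 7*7)*(-143)) - 152 = (-54 + (-2 + 49)*(-143)) - 152 = (-54 + 47*(-143)) - 152 = (-54 - 6721) - 152 = -6775 - 152 = -6927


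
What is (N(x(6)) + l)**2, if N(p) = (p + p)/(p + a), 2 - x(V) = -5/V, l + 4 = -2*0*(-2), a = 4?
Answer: 16900/1681 ≈ 10.054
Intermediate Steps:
l = -4 (l = -4 - 2*0*(-2) = -4 + 0*(-2) = -4 + 0 = -4)
x(V) = 2 + 5/V (x(V) = 2 - (-5)/V = 2 + 5/V)
N(p) = 2*p/(4 + p) (N(p) = (p + p)/(p + 4) = (2*p)/(4 + p) = 2*p/(4 + p))
(N(x(6)) + l)**2 = (2*(2 + 5/6)/(4 + (2 + 5/6)) - 4)**2 = (2*(17/6)/(4 + 17/6) - 4)**2 = (2*(17/6)/(41/6) - 4)**2 = (2*(17/6)*(6/41) - 4)**2 = (34/41 - 4)**2 = (-130/41)**2 = 16900/1681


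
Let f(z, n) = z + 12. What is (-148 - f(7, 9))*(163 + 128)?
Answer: -48597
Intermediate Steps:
f(z, n) = 12 + z
(-148 - f(7, 9))*(163 + 128) = (-148 - (12 + 7))*(163 + 128) = (-148 - 1*19)*291 = (-148 - 19)*291 = -167*291 = -48597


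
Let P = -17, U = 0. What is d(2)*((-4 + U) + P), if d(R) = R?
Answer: -42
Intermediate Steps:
d(2)*((-4 + U) + P) = 2*((-4 + 0) - 17) = 2*(-4 - 17) = 2*(-21) = -42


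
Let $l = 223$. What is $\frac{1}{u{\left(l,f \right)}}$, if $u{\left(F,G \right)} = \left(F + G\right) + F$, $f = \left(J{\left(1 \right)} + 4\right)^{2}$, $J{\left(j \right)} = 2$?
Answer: $\frac{1}{482} \approx 0.0020747$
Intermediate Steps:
$f = 36$ ($f = \left(2 + 4\right)^{2} = 6^{2} = 36$)
$u{\left(F,G \right)} = G + 2 F$
$\frac{1}{u{\left(l,f \right)}} = \frac{1}{36 + 2 \cdot 223} = \frac{1}{36 + 446} = \frac{1}{482}$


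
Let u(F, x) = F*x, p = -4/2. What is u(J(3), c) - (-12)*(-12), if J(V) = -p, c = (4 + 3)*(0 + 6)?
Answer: -60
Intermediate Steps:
p = -2 (p = -4*½ = -2)
c = 42 (c = 7*6 = 42)
J(V) = 2 (J(V) = -1*(-2) = 2)
u(J(3), c) - (-12)*(-12) = 2*42 - (-12)*(-12) = 84 - 12*12 = 84 - 144 = -60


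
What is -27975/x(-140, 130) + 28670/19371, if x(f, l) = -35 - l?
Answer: 3312935/19371 ≈ 171.03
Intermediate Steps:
-27975/x(-140, 130) + 28670/19371 = -27975/(-35 - 1*130) + 28670/19371 = -27975/(-35 - 130) + 28670*(1/19371) = -27975/(-165) + 28670/19371 = -27975*(-1/165) + 28670/19371 = 1865/11 + 28670/19371 = 3312935/19371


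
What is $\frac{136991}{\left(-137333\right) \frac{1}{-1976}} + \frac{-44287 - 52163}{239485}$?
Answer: $\frac{12962791710182}{6577838701} \approx 1970.7$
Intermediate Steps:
$\frac{136991}{\left(-137333\right) \frac{1}{-1976}} + \frac{-44287 - 52163}{239485} = \frac{136991}{\left(-137333\right) \left(- \frac{1}{1976}\right)} + \left(-44287 - 52163\right) \frac{1}{239485} = \frac{136991}{\frac{137333}{1976}} - \frac{19290}{47897} = 136991 \cdot \frac{1976}{137333} - \frac{19290}{47897} = \frac{270694216}{137333} - \frac{19290}{47897} = \frac{12962791710182}{6577838701}$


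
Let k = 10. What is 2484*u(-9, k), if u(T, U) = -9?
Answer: -22356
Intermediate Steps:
2484*u(-9, k) = 2484*(-9) = -22356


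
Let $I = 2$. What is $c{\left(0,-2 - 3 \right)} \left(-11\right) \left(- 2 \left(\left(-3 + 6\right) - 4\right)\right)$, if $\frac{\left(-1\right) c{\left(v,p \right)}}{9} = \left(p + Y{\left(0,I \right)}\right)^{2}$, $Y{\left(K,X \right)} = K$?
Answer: $4950$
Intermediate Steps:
$c{\left(v,p \right)} = - 9 p^{2}$ ($c{\left(v,p \right)} = - 9 \left(p + 0\right)^{2} = - 9 p^{2}$)
$c{\left(0,-2 - 3 \right)} \left(-11\right) \left(- 2 \left(\left(-3 + 6\right) - 4\right)\right) = - 9 \left(-2 - 3\right)^{2} \left(-11\right) \left(- 2 \left(\left(-3 + 6\right) - 4\right)\right) = - 9 \left(-5\right)^{2} \left(-11\right) \left(- 2 \left(3 - 4\right)\right) = \left(-9\right) 25 \left(-11\right) \left(\left(-2\right) \left(-1\right)\right) = \left(-225\right) \left(-11\right) 2 = 2475 \cdot 2 = 4950$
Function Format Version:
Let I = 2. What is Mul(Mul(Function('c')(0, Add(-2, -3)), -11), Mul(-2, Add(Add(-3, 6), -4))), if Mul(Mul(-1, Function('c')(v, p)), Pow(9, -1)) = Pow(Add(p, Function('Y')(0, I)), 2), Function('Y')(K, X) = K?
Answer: 4950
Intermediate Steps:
Function('c')(v, p) = Mul(-9, Pow(p, 2)) (Function('c')(v, p) = Mul(-9, Pow(Add(p, 0), 2)) = Mul(-9, Pow(p, 2)))
Mul(Mul(Function('c')(0, Add(-2, -3)), -11), Mul(-2, Add(Add(-3, 6), -4))) = Mul(Mul(Mul(-9, Pow(Add(-2, -3), 2)), -11), Mul(-2, Add(Add(-3, 6), -4))) = Mul(Mul(Mul(-9, Pow(-5, 2)), -11), Mul(-2, Add(3, -4))) = Mul(Mul(Mul(-9, 25), -11), Mul(-2, -1)) = Mul(Mul(-225, -11), 2) = Mul(2475, 2) = 4950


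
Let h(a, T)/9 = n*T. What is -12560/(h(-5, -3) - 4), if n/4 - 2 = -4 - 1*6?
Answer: -628/43 ≈ -14.605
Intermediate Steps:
n = -32 (n = 8 + 4*(-4 - 1*6) = 8 + 4*(-4 - 6) = 8 + 4*(-10) = 8 - 40 = -32)
h(a, T) = -288*T (h(a, T) = 9*(-32*T) = -288*T)
-12560/(h(-5, -3) - 4) = -12560/(-288*(-3) - 4) = -12560/(864 - 4) = -12560/860 = (1/860)*(-12560) = -628/43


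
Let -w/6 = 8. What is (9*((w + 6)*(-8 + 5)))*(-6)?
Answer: -6804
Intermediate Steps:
w = -48 (w = -6*8 = -48)
(9*((w + 6)*(-8 + 5)))*(-6) = (9*((-48 + 6)*(-8 + 5)))*(-6) = (9*(-42*(-3)))*(-6) = (9*126)*(-6) = 1134*(-6) = -6804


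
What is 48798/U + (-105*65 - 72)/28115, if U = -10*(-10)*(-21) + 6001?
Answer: 1345050573/109676615 ≈ 12.264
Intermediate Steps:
U = 3901 (U = 100*(-21) + 6001 = -2100 + 6001 = 3901)
48798/U + (-105*65 - 72)/28115 = 48798/3901 + (-105*65 - 72)/28115 = 48798*(1/3901) + (-6825 - 72)*(1/28115) = 48798/3901 - 6897*1/28115 = 48798/3901 - 6897/28115 = 1345050573/109676615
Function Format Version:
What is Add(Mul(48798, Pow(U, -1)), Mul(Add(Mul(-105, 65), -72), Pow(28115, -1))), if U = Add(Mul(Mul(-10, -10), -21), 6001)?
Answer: Rational(1345050573, 109676615) ≈ 12.264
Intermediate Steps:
U = 3901 (U = Add(Mul(100, -21), 6001) = Add(-2100, 6001) = 3901)
Add(Mul(48798, Pow(U, -1)), Mul(Add(Mul(-105, 65), -72), Pow(28115, -1))) = Add(Mul(48798, Pow(3901, -1)), Mul(Add(Mul(-105, 65), -72), Pow(28115, -1))) = Add(Mul(48798, Rational(1, 3901)), Mul(Add(-6825, -72), Rational(1, 28115))) = Add(Rational(48798, 3901), Mul(-6897, Rational(1, 28115))) = Add(Rational(48798, 3901), Rational(-6897, 28115)) = Rational(1345050573, 109676615)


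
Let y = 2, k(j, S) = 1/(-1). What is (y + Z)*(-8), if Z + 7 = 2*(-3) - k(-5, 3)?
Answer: 80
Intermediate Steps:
k(j, S) = -1
Z = -12 (Z = -7 + (2*(-3) - 1*(-1)) = -7 + (-6 + 1) = -7 - 5 = -12)
(y + Z)*(-8) = (2 - 12)*(-8) = -10*(-8) = 80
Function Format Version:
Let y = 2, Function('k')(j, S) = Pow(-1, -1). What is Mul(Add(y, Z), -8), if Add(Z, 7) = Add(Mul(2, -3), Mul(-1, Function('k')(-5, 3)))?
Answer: 80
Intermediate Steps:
Function('k')(j, S) = -1
Z = -12 (Z = Add(-7, Add(Mul(2, -3), Mul(-1, -1))) = Add(-7, Add(-6, 1)) = Add(-7, -5) = -12)
Mul(Add(y, Z), -8) = Mul(Add(2, -12), -8) = Mul(-10, -8) = 80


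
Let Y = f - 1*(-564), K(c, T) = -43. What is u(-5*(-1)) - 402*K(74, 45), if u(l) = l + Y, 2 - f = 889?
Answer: 16968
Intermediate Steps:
f = -887 (f = 2 - 1*889 = 2 - 889 = -887)
Y = -323 (Y = -887 - 1*(-564) = -887 + 564 = -323)
u(l) = -323 + l (u(l) = l - 323 = -323 + l)
u(-5*(-1)) - 402*K(74, 45) = (-323 - 5*(-1)) - 402*(-43) = (-323 + 5) + 17286 = -318 + 17286 = 16968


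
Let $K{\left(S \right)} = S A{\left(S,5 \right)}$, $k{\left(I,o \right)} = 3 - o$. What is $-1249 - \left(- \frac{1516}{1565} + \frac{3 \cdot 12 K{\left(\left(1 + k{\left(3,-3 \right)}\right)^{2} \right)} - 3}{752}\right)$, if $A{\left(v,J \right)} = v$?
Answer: $- \frac{34128739}{25040} \approx -1363.0$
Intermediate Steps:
$K{\left(S \right)} = S^{2}$ ($K{\left(S \right)} = S S = S^{2}$)
$-1249 - \left(- \frac{1516}{1565} + \frac{3 \cdot 12 K{\left(\left(1 + k{\left(3,-3 \right)}\right)^{2} \right)} - 3}{752}\right) = -1249 - \left(- \frac{1516}{1565} + \frac{3 \cdot 12 \left(\left(1 + \left(3 - -3\right)\right)^{2}\right)^{2} - 3}{752}\right) = -1249 - \left(\left(-1516\right) \frac{1}{1565} + \left(36 \left(\left(1 + \left(3 + 3\right)\right)^{2}\right)^{2} - 3\right) \frac{1}{752}\right) = -1249 - \left(- \frac{1516}{1565} + \left(36 \left(\left(1 + 6\right)^{2}\right)^{2} - 3\right) \frac{1}{752}\right) = -1249 - \left(- \frac{1516}{1565} + \left(36 \left(7^{2}\right)^{2} - 3\right) \frac{1}{752}\right) = -1249 - \left(- \frac{1516}{1565} + \left(36 \cdot 49^{2} - 3\right) \frac{1}{752}\right) = -1249 - \left(- \frac{1516}{1565} + \left(36 \cdot 2401 - 3\right) \frac{1}{752}\right) = -1249 - \left(- \frac{1516}{1565} + \left(86436 - 3\right) \frac{1}{752}\right) = -1249 - \left(- \frac{1516}{1565} + 86433 \cdot \frac{1}{752}\right) = -1249 - \left(- \frac{1516}{1565} + \frac{1839}{16}\right) = -1249 - \frac{2853779}{25040} = - \frac{34128739}{25040}$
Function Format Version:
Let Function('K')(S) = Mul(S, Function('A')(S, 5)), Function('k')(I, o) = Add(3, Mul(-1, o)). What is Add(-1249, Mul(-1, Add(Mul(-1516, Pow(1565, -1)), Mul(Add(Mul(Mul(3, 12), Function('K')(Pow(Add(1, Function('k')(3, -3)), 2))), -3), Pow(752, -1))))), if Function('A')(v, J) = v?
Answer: Rational(-34128739, 25040) ≈ -1363.0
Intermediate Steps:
Function('K')(S) = Pow(S, 2) (Function('K')(S) = Mul(S, S) = Pow(S, 2))
Add(-1249, Mul(-1, Add(Mul(-1516, Pow(1565, -1)), Mul(Add(Mul(Mul(3, 12), Function('K')(Pow(Add(1, Function('k')(3, -3)), 2))), -3), Pow(752, -1))))) = Add(-1249, Mul(-1, Add(Mul(-1516, Pow(1565, -1)), Mul(Add(Mul(Mul(3, 12), Pow(Pow(Add(1, Add(3, Mul(-1, -3))), 2), 2)), -3), Pow(752, -1))))) = Add(-1249, Mul(-1, Add(Mul(-1516, Rational(1, 1565)), Mul(Add(Mul(36, Pow(Pow(Add(1, Add(3, 3)), 2), 2)), -3), Rational(1, 752))))) = Add(-1249, Mul(-1, Add(Rational(-1516, 1565), Mul(Add(Mul(36, Pow(Pow(Add(1, 6), 2), 2)), -3), Rational(1, 752))))) = Add(-1249, Mul(-1, Add(Rational(-1516, 1565), Mul(Add(Mul(36, Pow(Pow(7, 2), 2)), -3), Rational(1, 752))))) = Add(-1249, Mul(-1, Add(Rational(-1516, 1565), Mul(Add(Mul(36, Pow(49, 2)), -3), Rational(1, 752))))) = Add(-1249, Mul(-1, Add(Rational(-1516, 1565), Mul(Add(Mul(36, 2401), -3), Rational(1, 752))))) = Add(-1249, Mul(-1, Add(Rational(-1516, 1565), Mul(Add(86436, -3), Rational(1, 752))))) = Add(-1249, Mul(-1, Add(Rational(-1516, 1565), Mul(86433, Rational(1, 752))))) = Add(-1249, Mul(-1, Add(Rational(-1516, 1565), Rational(1839, 16)))) = Add(-1249, Mul(-1, Rational(2853779, 25040))) = Add(-1249, Rational(-2853779, 25040)) = Rational(-34128739, 25040)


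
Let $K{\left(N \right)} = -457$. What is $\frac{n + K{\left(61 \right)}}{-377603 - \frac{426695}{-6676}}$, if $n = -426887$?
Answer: $\frac{950982848}{840150311} \approx 1.1319$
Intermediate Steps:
$\frac{n + K{\left(61 \right)}}{-377603 - \frac{426695}{-6676}} = \frac{-426887 - 457}{-377603 - \frac{426695}{-6676}} = - \frac{427344}{-377603 - - \frac{426695}{6676}} = - \frac{427344}{-377603 + \frac{426695}{6676}} = - \frac{427344}{- \frac{2520450933}{6676}} = \left(-427344\right) \left(- \frac{6676}{2520450933}\right) = \frac{950982848}{840150311}$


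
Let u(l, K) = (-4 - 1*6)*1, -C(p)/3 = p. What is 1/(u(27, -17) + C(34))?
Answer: -1/112 ≈ -0.0089286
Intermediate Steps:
C(p) = -3*p
u(l, K) = -10 (u(l, K) = (-4 - 6)*1 = -10*1 = -10)
1/(u(27, -17) + C(34)) = 1/(-10 - 3*34) = 1/(-10 - 102) = 1/(-112) = -1/112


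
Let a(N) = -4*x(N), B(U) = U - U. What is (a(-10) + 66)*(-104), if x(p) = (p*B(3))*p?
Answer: -6864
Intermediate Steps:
B(U) = 0
x(p) = 0 (x(p) = (p*0)*p = 0*p = 0)
a(N) = 0 (a(N) = -4*0 = 0)
(a(-10) + 66)*(-104) = (0 + 66)*(-104) = 66*(-104) = -6864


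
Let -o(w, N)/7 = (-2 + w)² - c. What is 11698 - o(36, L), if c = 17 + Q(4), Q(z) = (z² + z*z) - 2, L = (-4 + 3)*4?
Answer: 19461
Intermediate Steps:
L = -4 (L = -1*4 = -4)
Q(z) = -2 + 2*z² (Q(z) = (z² + z²) - 2 = 2*z² - 2 = -2 + 2*z²)
c = 47 (c = 17 + (-2 + 2*4²) = 17 + (-2 + 2*16) = 17 + (-2 + 32) = 17 + 30 = 47)
o(w, N) = 329 - 7*(-2 + w)² (o(w, N) = -7*((-2 + w)² - 1*47) = -7*((-2 + w)² - 47) = -7*(-47 + (-2 + w)²) = 329 - 7*(-2 + w)²)
11698 - o(36, L) = 11698 - (329 - 7*(-2 + 36)²) = 11698 - (329 - 7*34²) = 11698 - (329 - 7*1156) = 11698 - (329 - 8092) = 11698 - 1*(-7763) = 11698 + 7763 = 19461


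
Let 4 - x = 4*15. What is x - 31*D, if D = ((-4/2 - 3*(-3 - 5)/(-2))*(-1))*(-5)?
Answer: 2114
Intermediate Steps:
D = -70 (D = ((-4*½ - 3*(-8)*(-½))*(-1))*(-5) = ((-2 + 24*(-½))*(-1))*(-5) = ((-2 - 12)*(-1))*(-5) = -14*(-1)*(-5) = 14*(-5) = -70)
x = -56 (x = 4 - 4*15 = 4 - 1*60 = 4 - 60 = -56)
x - 31*D = -56 - 31*(-70) = -56 + 2170 = 2114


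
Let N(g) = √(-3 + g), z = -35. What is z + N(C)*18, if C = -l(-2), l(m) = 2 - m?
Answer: -35 + 18*I*√7 ≈ -35.0 + 47.624*I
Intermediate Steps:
C = -4 (C = -(2 - 1*(-2)) = -(2 + 2) = -1*4 = -4)
z + N(C)*18 = -35 + √(-3 - 4)*18 = -35 + √(-7)*18 = -35 + (I*√7)*18 = -35 + 18*I*√7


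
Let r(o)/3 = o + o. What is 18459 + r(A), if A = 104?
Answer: 19083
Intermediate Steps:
r(o) = 6*o (r(o) = 3*(o + o) = 3*(2*o) = 6*o)
18459 + r(A) = 18459 + 6*104 = 18459 + 624 = 19083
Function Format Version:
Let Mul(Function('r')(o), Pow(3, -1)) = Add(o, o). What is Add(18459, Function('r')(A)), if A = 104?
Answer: 19083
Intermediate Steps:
Function('r')(o) = Mul(6, o) (Function('r')(o) = Mul(3, Add(o, o)) = Mul(3, Mul(2, o)) = Mul(6, o))
Add(18459, Function('r')(A)) = Add(18459, Mul(6, 104)) = Add(18459, 624) = 19083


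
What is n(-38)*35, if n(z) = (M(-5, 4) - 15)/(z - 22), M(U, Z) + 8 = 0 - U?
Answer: 21/2 ≈ 10.500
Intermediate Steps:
M(U, Z) = -8 - U (M(U, Z) = -8 + (0 - U) = -8 - U)
n(z) = -18/(-22 + z) (n(z) = ((-8 - 1*(-5)) - 15)/(z - 22) = ((-8 + 5) - 15)/(-22 + z) = (-3 - 15)/(-22 + z) = -18/(-22 + z))
n(-38)*35 = -18/(-22 - 38)*35 = -18/(-60)*35 = -18*(-1/60)*35 = (3/10)*35 = 21/2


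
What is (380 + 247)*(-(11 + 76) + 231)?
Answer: 90288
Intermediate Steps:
(380 + 247)*(-(11 + 76) + 231) = 627*(-1*87 + 231) = 627*(-87 + 231) = 627*144 = 90288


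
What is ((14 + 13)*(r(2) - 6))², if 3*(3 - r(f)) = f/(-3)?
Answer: 5625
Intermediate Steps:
r(f) = 3 + f/9 (r(f) = 3 - f/(3*(-3)) = 3 - f*(-1)/(3*3) = 3 - (-1)*f/9 = 3 + f/9)
((14 + 13)*(r(2) - 6))² = ((14 + 13)*((3 + (⅑)*2) - 6))² = (27*((3 + 2/9) - 6))² = (27*(29/9 - 6))² = (27*(-25/9))² = (-75)² = 5625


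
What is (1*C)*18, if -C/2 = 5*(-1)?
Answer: 180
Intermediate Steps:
C = 10 (C = -10*(-1) = -2*(-5) = 10)
(1*C)*18 = (1*10)*18 = 10*18 = 180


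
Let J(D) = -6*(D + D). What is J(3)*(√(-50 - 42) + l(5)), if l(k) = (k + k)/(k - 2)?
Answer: -120 - 72*I*√23 ≈ -120.0 - 345.3*I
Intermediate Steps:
J(D) = -12*D
l(k) = 2*k/(-2 + k) (l(k) = (2*k)/(-2 + k) = 2*k/(-2 + k))
J(3)*(√(-50 - 42) + l(5)) = (-12*3)*(√(-50 - 42) + 2*5/(-2 + 5)) = -36*(√(-92) + 2*5/3) = -36*(2*I*√23 + 2*5*(⅓)) = -36*(2*I*√23 + 10/3) = -36*(10/3 + 2*I*√23) = -120 - 72*I*√23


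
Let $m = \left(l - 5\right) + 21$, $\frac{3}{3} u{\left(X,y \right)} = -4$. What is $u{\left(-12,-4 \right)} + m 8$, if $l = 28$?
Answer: $348$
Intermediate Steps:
$u{\left(X,y \right)} = -4$
$m = 44$ ($m = \left(28 - 5\right) + 21 = 23 + 21 = 44$)
$u{\left(-12,-4 \right)} + m 8 = -4 + 44 \cdot 8 = -4 + 352 = 348$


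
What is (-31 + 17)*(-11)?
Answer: 154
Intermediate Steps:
(-31 + 17)*(-11) = -14*(-11) = 154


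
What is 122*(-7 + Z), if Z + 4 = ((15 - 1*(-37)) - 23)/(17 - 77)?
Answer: -42029/30 ≈ -1401.0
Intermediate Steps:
Z = -269/60 (Z = -4 + ((15 - 1*(-37)) - 23)/(17 - 77) = -4 + ((15 + 37) - 23)/(-60) = -4 + (52 - 23)*(-1/60) = -4 + 29*(-1/60) = -4 - 29/60 = -269/60 ≈ -4.4833)
122*(-7 + Z) = 122*(-7 - 269/60) = 122*(-689/60) = -42029/30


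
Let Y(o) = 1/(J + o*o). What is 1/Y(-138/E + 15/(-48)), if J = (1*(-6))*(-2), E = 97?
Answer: 36156697/2408704 ≈ 15.011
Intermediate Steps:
J = 12 (J = -6*(-2) = 12)
Y(o) = 1/(12 + o**2) (Y(o) = 1/(12 + o*o) = 1/(12 + o**2))
1/Y(-138/E + 15/(-48)) = 1/(1/(12 + (-138/97 + 15/(-48))**2)) = 1/(1/(12 + (-138*1/97 + 15*(-1/48))**2)) = 1/(1/(12 + (-138/97 - 5/16)**2)) = 1/(1/(12 + (-2693/1552)**2)) = 1/(1/(12 + 7252249/2408704)) = 1/(1/(36156697/2408704)) = 1/(2408704/36156697) = 36156697/2408704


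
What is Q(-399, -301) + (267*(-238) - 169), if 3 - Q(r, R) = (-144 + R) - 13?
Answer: -63254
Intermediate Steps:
Q(r, R) = 160 - R (Q(r, R) = 3 - ((-144 + R) - 13) = 3 - (-157 + R) = 3 + (157 - R) = 160 - R)
Q(-399, -301) + (267*(-238) - 169) = (160 - 1*(-301)) + (267*(-238) - 169) = (160 + 301) + (-63546 - 169) = 461 - 63715 = -63254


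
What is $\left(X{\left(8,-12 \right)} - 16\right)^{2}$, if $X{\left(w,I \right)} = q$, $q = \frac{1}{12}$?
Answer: $\frac{36481}{144} \approx 253.34$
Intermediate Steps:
$q = \frac{1}{12} \approx 0.083333$
$X{\left(w,I \right)} = \frac{1}{12}$
$\left(X{\left(8,-12 \right)} - 16\right)^{2} = \left(\frac{1}{12} - 16\right)^{2} = \left(- \frac{191}{12}\right)^{2} = \frac{36481}{144}$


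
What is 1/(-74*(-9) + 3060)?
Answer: 1/3726 ≈ 0.00026838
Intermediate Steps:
1/(-74*(-9) + 3060) = 1/(666 + 3060) = 1/3726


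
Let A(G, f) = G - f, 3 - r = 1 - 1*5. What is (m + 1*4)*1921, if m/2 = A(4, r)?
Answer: -3842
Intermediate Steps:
r = 7 (r = 3 - (1 - 1*5) = 3 - (1 - 5) = 3 - 1*(-4) = 3 + 4 = 7)
m = -6 (m = 2*(4 - 1*7) = 2*(4 - 7) = 2*(-3) = -6)
(m + 1*4)*1921 = (-6 + 1*4)*1921 = (-6 + 4)*1921 = -2*1921 = -3842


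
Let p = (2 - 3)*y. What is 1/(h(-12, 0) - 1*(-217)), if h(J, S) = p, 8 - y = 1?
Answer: 1/210 ≈ 0.0047619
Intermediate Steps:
y = 7 (y = 8 - 1*1 = 8 - 1 = 7)
p = -7 (p = (2 - 3)*7 = -1*7 = -7)
h(J, S) = -7
1/(h(-12, 0) - 1*(-217)) = 1/(-7 - 1*(-217)) = 1/(-7 + 217) = 1/210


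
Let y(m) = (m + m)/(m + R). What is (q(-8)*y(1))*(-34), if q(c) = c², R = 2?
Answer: -4352/3 ≈ -1450.7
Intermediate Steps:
y(m) = 2*m/(2 + m) (y(m) = (m + m)/(m + 2) = (2*m)/(2 + m) = 2*m/(2 + m))
(q(-8)*y(1))*(-34) = ((-8)²*(2*1/(2 + 1)))*(-34) = (64*(2*1/3))*(-34) = (64*(2*1*(⅓)))*(-34) = (64*(⅔))*(-34) = (128/3)*(-34) = -4352/3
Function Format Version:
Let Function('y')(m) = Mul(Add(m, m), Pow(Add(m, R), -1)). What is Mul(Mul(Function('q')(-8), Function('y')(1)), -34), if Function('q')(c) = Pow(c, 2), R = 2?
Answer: Rational(-4352, 3) ≈ -1450.7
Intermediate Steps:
Function('y')(m) = Mul(2, m, Pow(Add(2, m), -1)) (Function('y')(m) = Mul(Add(m, m), Pow(Add(m, 2), -1)) = Mul(Mul(2, m), Pow(Add(2, m), -1)) = Mul(2, m, Pow(Add(2, m), -1)))
Mul(Mul(Function('q')(-8), Function('y')(1)), -34) = Mul(Mul(Pow(-8, 2), Mul(2, 1, Pow(Add(2, 1), -1))), -34) = Mul(Mul(64, Mul(2, 1, Pow(3, -1))), -34) = Mul(Mul(64, Mul(2, 1, Rational(1, 3))), -34) = Mul(Mul(64, Rational(2, 3)), -34) = Mul(Rational(128, 3), -34) = Rational(-4352, 3)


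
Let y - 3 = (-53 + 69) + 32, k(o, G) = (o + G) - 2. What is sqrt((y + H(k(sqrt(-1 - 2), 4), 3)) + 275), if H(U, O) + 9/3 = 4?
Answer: sqrt(327) ≈ 18.083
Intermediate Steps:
k(o, G) = -2 + G + o (k(o, G) = (G + o) - 2 = -2 + G + o)
H(U, O) = 1 (H(U, O) = -3 + 4 = 1)
y = 51 (y = 3 + ((-53 + 69) + 32) = 3 + (16 + 32) = 3 + 48 = 51)
sqrt((y + H(k(sqrt(-1 - 2), 4), 3)) + 275) = sqrt((51 + 1) + 275) = sqrt(52 + 275) = sqrt(327)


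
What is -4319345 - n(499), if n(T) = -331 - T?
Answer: -4318515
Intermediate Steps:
-4319345 - n(499) = -4319345 - (-331 - 1*499) = -4319345 - (-331 - 499) = -4319345 - 1*(-830) = -4319345 + 830 = -4318515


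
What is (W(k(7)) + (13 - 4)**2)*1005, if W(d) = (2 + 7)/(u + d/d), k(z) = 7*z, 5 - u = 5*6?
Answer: 648225/8 ≈ 81028.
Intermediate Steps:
u = -25 (u = 5 - 5*6 = 5 - 1*30 = 5 - 30 = -25)
W(d) = -3/8 (W(d) = (2 + 7)/(-25 + d/d) = 9/(-25 + 1) = 9/(-24) = 9*(-1/24) = -3/8)
(W(k(7)) + (13 - 4)**2)*1005 = (-3/8 + (13 - 4)**2)*1005 = (-3/8 + 9**2)*1005 = (-3/8 + 81)*1005 = (645/8)*1005 = 648225/8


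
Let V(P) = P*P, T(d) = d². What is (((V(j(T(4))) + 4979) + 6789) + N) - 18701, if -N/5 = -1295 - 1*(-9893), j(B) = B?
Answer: -49667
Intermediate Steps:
V(P) = P²
N = -42990 (N = -5*(-1295 - 1*(-9893)) = -5*(-1295 + 9893) = -5*8598 = -42990)
(((V(j(T(4))) + 4979) + 6789) + N) - 18701 = ((((4²)² + 4979) + 6789) - 42990) - 18701 = (((16² + 4979) + 6789) - 42990) - 18701 = (((256 + 4979) + 6789) - 42990) - 18701 = ((5235 + 6789) - 42990) - 18701 = (12024 - 42990) - 18701 = -30966 - 18701 = -49667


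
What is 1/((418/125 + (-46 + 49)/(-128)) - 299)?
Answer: -16000/4730871 ≈ -0.0033820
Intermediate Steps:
1/((418/125 + (-46 + 49)/(-128)) - 299) = 1/((418*(1/125) + 3*(-1/128)) - 299) = 1/((418/125 - 3/128) - 299) = 1/(53129/16000 - 299) = 1/(-4730871/16000) = -16000/4730871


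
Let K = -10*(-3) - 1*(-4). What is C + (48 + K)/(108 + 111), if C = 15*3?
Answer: 9937/219 ≈ 45.374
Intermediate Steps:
K = 34 (K = 30 + 4 = 34)
C = 45
C + (48 + K)/(108 + 111) = 45 + (48 + 34)/(108 + 111) = 45 + 82/219 = 9937/219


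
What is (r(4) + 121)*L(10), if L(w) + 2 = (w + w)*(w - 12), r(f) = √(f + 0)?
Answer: -5166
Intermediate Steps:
r(f) = √f
L(w) = -2 + 2*w*(-12 + w) (L(w) = -2 + (w + w)*(w - 12) = -2 + (2*w)*(-12 + w) = -2 + 2*w*(-12 + w))
(r(4) + 121)*L(10) = (√4 + 121)*(-2 - 24*10 + 2*10²) = (2 + 121)*(-2 - 240 + 2*100) = 123*(-2 - 240 + 200) = 123*(-42) = -5166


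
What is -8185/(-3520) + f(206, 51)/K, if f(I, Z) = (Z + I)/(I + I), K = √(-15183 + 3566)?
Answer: 1637/704 - 257*I*√11617/4786204 ≈ 2.3253 - 0.0057875*I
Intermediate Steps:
K = I*√11617 (K = √(-11617) = I*√11617 ≈ 107.78*I)
f(I, Z) = (I + Z)/(2*I) (f(I, Z) = (I + Z)/((2*I)) = (I + Z)*(1/(2*I)) = (I + Z)/(2*I))
-8185/(-3520) + f(206, 51)/K = -8185/(-3520) + ((½)*(206 + 51)/206)/((I*√11617)) = -8185*(-1/3520) + ((½)*(1/206)*257)*(-I*√11617/11617) = 1637/704 + 257*(-I*√11617/11617)/412 = 1637/704 - 257*I*√11617/4786204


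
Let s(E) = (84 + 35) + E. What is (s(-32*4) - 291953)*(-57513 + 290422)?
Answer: -68000577458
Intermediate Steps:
s(E) = 119 + E
(s(-32*4) - 291953)*(-57513 + 290422) = ((119 - 32*4) - 291953)*(-57513 + 290422) = ((119 - 128) - 291953)*232909 = (-9 - 291953)*232909 = -291962*232909 = -68000577458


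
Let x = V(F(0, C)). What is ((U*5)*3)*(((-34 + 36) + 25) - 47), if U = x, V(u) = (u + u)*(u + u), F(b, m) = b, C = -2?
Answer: 0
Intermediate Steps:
V(u) = 4*u**2 (V(u) = (2*u)*(2*u) = 4*u**2)
x = 0 (x = 4*0**2 = 4*0 = 0)
U = 0
((U*5)*3)*(((-34 + 36) + 25) - 47) = ((0*5)*3)*(((-34 + 36) + 25) - 47) = (0*3)*((2 + 25) - 47) = 0*(27 - 47) = 0*(-20) = 0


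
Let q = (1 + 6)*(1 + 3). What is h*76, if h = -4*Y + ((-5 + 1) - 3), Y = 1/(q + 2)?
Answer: -8132/15 ≈ -542.13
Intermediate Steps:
q = 28 (q = 7*4 = 28)
Y = 1/30 (Y = 1/(28 + 2) = 1/30 ≈ 0.033333)
h = -107/15 (h = -4*1/30 + ((-5 + 1) - 3) = -2/15 + (-4 - 3) = -2/15 - 7 = -107/15 ≈ -7.1333)
h*76 = -107/15*76 = -8132/15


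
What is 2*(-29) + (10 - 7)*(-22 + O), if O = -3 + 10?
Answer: -103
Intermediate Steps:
O = 7
2*(-29) + (10 - 7)*(-22 + O) = 2*(-29) + (10 - 7)*(-22 + 7) = -58 + 3*(-15) = -58 - 45 = -103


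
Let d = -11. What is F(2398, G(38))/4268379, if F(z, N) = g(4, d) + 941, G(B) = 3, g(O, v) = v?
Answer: 310/1422793 ≈ 0.00021788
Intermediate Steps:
F(z, N) = 930 (F(z, N) = -11 + 941 = 930)
F(2398, G(38))/4268379 = 930/4268379 = 930*(1/4268379) = 310/1422793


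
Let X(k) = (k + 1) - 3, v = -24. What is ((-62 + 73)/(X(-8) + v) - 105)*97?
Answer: -347357/34 ≈ -10216.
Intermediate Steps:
X(k) = -2 + k (X(k) = (1 + k) - 3 = -2 + k)
((-62 + 73)/(X(-8) + v) - 105)*97 = ((-62 + 73)/((-2 - 8) - 24) - 105)*97 = (11/(-10 - 24) - 105)*97 = (11/(-34) - 105)*97 = (11*(-1/34) - 105)*97 = (-11/34 - 105)*97 = -3581/34*97 = -347357/34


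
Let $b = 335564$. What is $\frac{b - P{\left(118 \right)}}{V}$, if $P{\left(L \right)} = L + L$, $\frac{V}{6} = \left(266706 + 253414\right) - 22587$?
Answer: $\frac{55888}{497533} \approx 0.11233$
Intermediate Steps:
$V = 2985198$ ($V = 6 \left(\left(266706 + 253414\right) - 22587\right) = 6 \left(520120 - 22587\right) = 6 \cdot 497533 = 2985198$)
$P{\left(L \right)} = 2 L$
$\frac{b - P{\left(118 \right)}}{V} = \frac{335564 - 2 \cdot 118}{2985198} = \left(335564 - 236\right) \frac{1}{2985198} = 335328 \cdot \frac{1}{2985198} = \frac{55888}{497533}$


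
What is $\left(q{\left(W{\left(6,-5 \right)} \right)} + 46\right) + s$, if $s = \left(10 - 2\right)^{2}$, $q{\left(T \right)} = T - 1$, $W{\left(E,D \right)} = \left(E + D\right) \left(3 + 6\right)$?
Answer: $118$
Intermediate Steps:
$W{\left(E,D \right)} = 9 D + 9 E$ ($W{\left(E,D \right)} = \left(D + E\right) 9 = 9 D + 9 E$)
$q{\left(T \right)} = -1 + T$
$s = 64$ ($s = 8^{2} = 64$)
$\left(q{\left(W{\left(6,-5 \right)} \right)} + 46\right) + s = \left(\left(-1 + \left(9 \left(-5\right) + 9 \cdot 6\right)\right) + 46\right) + 64 = \left(\left(-1 + \left(-45 + 54\right)\right) + 46\right) + 64 = \left(\left(-1 + 9\right) + 46\right) + 64 = \left(8 + 46\right) + 64 = 54 + 64 = 118$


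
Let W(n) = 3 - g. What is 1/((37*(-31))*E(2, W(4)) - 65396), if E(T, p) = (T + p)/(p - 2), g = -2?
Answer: -3/204217 ≈ -1.4690e-5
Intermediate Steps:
W(n) = 5 (W(n) = 3 - 1*(-2) = 3 + 2 = 5)
E(T, p) = (T + p)/(-2 + p)
1/((37*(-31))*E(2, W(4)) - 65396) = 1/((37*(-31))*((2 + 5)/(-2 + 5)) - 65396) = 1/(-1147*7/3 - 65396) = 1/(-8029/3 - 65396) = 1/(-204217/3) = -3/204217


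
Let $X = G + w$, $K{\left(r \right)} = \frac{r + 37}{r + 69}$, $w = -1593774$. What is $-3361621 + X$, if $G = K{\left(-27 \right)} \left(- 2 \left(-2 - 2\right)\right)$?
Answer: $- \frac{104063255}{21} \approx -4.9554 \cdot 10^{6}$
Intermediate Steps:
$K{\left(r \right)} = \frac{37 + r}{69 + r}$
$G = \frac{40}{21}$ ($G = \frac{37 - 27}{69 - 27} \left(- 2 \left(-2 - 2\right)\right) = \frac{1}{42} \cdot 10 \left(\left(-2\right) \left(-4\right)\right) = \frac{1}{42} \cdot 10 \cdot 8 = \frac{5}{21} \cdot 8 = \frac{40}{21} \approx 1.9048$)
$X = - \frac{33469214}{21}$ ($X = \frac{40}{21} - 1593774 = - \frac{33469214}{21} \approx -1.5938 \cdot 10^{6}$)
$-3361621 + X = -3361621 - \frac{33469214}{21} = - \frac{104063255}{21}$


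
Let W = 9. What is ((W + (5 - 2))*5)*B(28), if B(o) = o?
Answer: 1680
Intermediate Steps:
((W + (5 - 2))*5)*B(28) = ((9 + (5 - 2))*5)*28 = ((9 + 3)*5)*28 = (12*5)*28 = 60*28 = 1680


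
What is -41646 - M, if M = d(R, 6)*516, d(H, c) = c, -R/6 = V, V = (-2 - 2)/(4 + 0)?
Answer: -44742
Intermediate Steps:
V = -1 (V = -4/4 = -4*¼ = -1)
R = 6 (R = -6*(-1) = 6)
M = 3096 (M = 6*516 = 3096)
-41646 - M = -41646 - 1*3096 = -41646 - 3096 = -44742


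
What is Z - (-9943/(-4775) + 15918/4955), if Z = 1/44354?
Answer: -1111293741837/209884236850 ≈ -5.2948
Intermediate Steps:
Z = 1/44354 ≈ 2.2546e-5
Z - (-9943/(-4775) + 15918/4955) = 1/44354 - (-9943/(-4775) + 15918/4955) = 1/44354 - (-9943*(-1/4775) + 15918*(1/4955)) = 1/44354 - (9943/4775 + 15918/4955) = 1/44354 - 1*25055203/4732025 = 1/44354 - 25055203/4732025 = -1111293741837/209884236850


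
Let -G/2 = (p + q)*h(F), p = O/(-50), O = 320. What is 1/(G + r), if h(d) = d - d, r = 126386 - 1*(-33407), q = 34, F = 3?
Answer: 1/159793 ≈ 6.2581e-6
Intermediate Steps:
p = -32/5 (p = 320/(-50) = 320*(-1/50) = -32/5 ≈ -6.4000)
r = 159793 (r = 126386 + 33407 = 159793)
h(d) = 0
G = 0 (G = -2*(-32/5 + 34)*0 = -276*0/5 = -2*0 = 0)
1/(G + r) = 1/(0 + 159793) = 1/159793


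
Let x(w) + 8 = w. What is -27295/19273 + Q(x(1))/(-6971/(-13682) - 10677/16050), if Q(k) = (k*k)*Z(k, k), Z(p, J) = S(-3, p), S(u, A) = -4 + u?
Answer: 17270679809780/7846443033 ≈ 2201.1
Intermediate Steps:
x(w) = -8 + w
Z(p, J) = -7 (Z(p, J) = -4 - 3 = -7)
Q(k) = -7*k² (Q(k) = (k*k)*(-7) = k²*(-7) = -7*k²)
-27295/19273 + Q(x(1))/(-6971/(-13682) - 10677/16050) = -27295/19273 + (-7*(-8 + 1)²)/(-6971/(-13682) - 10677/16050) = -27295*1/19273 + (-7*(-7)²)/(-6971*(-1/13682) - 10677*1/16050) = -27295/19273 + (-7*49)/(6971/13682 - 3559/5350) = -27295/19273 - 343/(-2849847/18299675) = -27295/19273 - 343*(-18299675/2849847) = -27295/19273 + 896684075/407121 = 17270679809780/7846443033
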